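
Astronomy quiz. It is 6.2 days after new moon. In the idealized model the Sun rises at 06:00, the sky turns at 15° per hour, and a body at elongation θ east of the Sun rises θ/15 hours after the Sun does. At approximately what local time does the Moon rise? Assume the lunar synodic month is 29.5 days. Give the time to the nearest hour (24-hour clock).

Elongation θ = 360° × 6.2/29.5 ≈ 75.7°.
Delay after the Sun = 75.7° / (15°/h) ≈ 5.04 h.
06:00 + 5.04 h ≈ 11:03 → 11:00 to the nearest hour.

11:00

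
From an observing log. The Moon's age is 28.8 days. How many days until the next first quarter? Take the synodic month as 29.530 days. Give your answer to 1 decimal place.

8.1 days

First quarter is 0.25 of the way through the cycle: age 0.25 × 29.530 = 7.383 d.
Already past this cycle's first quarter; the next is at 7.383 + 29.530 = 36.913 d, so 36.913 − 28.8 = 8.113 days.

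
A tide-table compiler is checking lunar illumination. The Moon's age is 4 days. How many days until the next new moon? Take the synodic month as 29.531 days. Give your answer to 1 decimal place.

The next new moon completes the synodic month: 29.531 − 4 = 25.531 days.

25.5 days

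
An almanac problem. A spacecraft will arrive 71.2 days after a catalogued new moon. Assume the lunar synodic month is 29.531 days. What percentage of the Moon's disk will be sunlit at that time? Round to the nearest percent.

Reduce mod P: 71.2 − 2×29.531 = 12.14 d into the current lunation.
Elongation θ = 360° × 12.14/29.531 ≈ 148.0°.
cos 148.0° = (-0.848), so f = (1 − (-0.848))/2 = 0.924, so 92%.

92%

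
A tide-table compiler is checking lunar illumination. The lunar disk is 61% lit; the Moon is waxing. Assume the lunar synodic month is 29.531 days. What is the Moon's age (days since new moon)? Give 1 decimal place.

cos θ = 1 − 2f = -0.220, giving a principal value of 102.7°.
The Moon is waxing (0°–180°), so θ = 102.7° directly.
At 360°/29.531 d per day, 102.7° corresponds to 8.43 days.

8.4 days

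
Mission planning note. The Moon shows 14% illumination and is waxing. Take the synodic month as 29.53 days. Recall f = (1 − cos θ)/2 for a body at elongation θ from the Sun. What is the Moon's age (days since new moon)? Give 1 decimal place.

3.6 days

From f = (1 − cos θ)/2: cos θ = 1 − 2×0.14 = 0.720; arccos → 43.9°.
Before full moon the principal value applies: θ = 43.9°.
Age = 29.53 × 43.9°/360° ≈ 3.60 days.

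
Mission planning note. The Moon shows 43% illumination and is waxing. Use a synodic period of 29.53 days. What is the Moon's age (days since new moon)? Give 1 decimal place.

cos θ = 1 − 2f = 0.140, giving a principal value of 82.0°.
Waxing ⇒ before full, so θ = 82.0°.
At 360°/29.53 d per day, 82.0° corresponds to 6.72 days.

6.7 days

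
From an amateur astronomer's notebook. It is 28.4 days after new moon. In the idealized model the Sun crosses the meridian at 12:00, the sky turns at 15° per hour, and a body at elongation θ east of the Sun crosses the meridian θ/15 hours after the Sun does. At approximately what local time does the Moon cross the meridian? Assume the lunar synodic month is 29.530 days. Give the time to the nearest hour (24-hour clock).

11:00

Elongation θ = 360° × 28.4/29.530 ≈ 346.2°.
At 15° of sky rotation per hour, 346.2° corresponds to a 23.08 h lag.
12:00 + 23.08 h ≈ 11:05 → 11:00 to the nearest hour.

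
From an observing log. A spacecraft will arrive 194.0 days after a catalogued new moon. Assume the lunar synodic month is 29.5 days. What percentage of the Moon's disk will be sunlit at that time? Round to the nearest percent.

194.0 d spans 6 complete synodic months (6 × 29.5 = 177.00 d) plus 17.00 d.
Phase angle: θ = 360°·(17.00 d)/(29.5 d) = 207.5°.
cos 207.5° = (-0.887), so f = (1 − (-0.887))/2 = 0.944, so 94%.

94%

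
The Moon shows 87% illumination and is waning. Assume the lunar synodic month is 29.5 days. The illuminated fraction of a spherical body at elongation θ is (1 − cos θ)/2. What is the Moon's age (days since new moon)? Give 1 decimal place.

From f = (1 − cos θ)/2: cos θ = 1 − 2×0.87 = -0.740; arccos → 137.7°.
Waning ⇒ past full, so θ = 360° − 137.7° = 222.3°.
That fraction of the synodic month is 222.3/360 × 29.5 d ≈ 18.21 d.

18.2 days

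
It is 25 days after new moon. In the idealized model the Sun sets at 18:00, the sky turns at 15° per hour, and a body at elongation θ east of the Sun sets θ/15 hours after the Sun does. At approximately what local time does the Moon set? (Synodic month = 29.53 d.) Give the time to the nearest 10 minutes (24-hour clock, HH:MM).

14:20

Elongation θ = 360° × 25/29.53 ≈ 304.8°.
The Moon trails the Sun by θ/15 = 304.8/15 ≈ 20.32 hours.
18:00 + 20.318 h ≈ 14:19 → 14:20 to the nearest ten minutes.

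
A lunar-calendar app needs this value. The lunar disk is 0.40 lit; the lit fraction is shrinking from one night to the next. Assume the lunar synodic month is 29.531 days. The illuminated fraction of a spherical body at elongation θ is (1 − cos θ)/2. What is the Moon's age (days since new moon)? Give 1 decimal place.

23.1 days

Invert f = (1 − cos θ)/2 to get cos θ = 1 − 2(0.40) = 0.200, hence θ₀ = arccos 0.200 = 78.5°.
Waning ⇒ past full, so θ = 360° − 78.5° = 281.5°.
Age = 29.531 × 281.5°/360° ≈ 23.09 days.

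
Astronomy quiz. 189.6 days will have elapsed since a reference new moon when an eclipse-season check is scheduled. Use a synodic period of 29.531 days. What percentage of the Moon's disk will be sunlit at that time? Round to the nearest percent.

189.6 d spans 6 complete synodic months (6 × 29.531 = 177.19 d) plus 12.41 d.
The Moon has covered 12.41/29.531 of its cycle, so θ ≈ 360° × 12.41/29.531 = 151.3°.
Illuminated fraction = (1 − cos 151.3°)/2 = (1 − (-0.877))/2 ≈ 0.939, so 94%.

94%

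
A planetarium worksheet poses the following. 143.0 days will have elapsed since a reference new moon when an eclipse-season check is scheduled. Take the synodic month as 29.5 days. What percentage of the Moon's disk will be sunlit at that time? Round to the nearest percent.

21%

143.0/29.5 = 4.847 lunations, so 4 complete cycles and 25.00 d into the next.
Phase angle: θ = 360°·(25.00 d)/(29.5 d) = 305.1°.
With cos θ = 0.575, the lit fraction is (1 − 0.575)/2 ≈ 0.213, so 21%.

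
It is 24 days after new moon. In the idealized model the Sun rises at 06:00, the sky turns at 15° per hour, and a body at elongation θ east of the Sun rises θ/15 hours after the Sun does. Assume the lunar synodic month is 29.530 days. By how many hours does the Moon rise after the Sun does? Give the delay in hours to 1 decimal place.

Phase angle: θ = 360°·(24 d)/(29.530 d) = 292.6°.
At 15° of sky rotation per hour, 292.6° corresponds to a 19.51 h lag.
So the Moon rises 19.51 h after the Sun.

19.5 h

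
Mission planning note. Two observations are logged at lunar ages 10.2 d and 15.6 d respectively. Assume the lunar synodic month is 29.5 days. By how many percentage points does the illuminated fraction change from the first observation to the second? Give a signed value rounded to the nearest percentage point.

+21 percentage points

θ₁ = 360° × 10.2/29.5 = 124.5°, f₁ = (1 − cos θ₁)/2 = 0.783.
θ₂ = 360° × 15.6/29.5 = 190.4°, f₂ = (1 − cos θ₂)/2 = 0.992.
Change = f₂ − f₁ = +0.209 → +21 percentage points.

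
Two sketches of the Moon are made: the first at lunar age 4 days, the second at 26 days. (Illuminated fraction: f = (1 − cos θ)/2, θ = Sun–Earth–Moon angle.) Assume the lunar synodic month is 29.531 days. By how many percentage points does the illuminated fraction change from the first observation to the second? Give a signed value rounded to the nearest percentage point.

θ₁ = 360° × 4/29.531 = 48.8°, f₁ = (1 − cos θ₁)/2 = 0.170.
θ₂ = 360° × 26/29.531 = 317.0°, f₂ = (1 − cos θ₂)/2 = 0.135.
Change = f₂ − f₁ = -0.036 → -4 percentage points.

-4 pp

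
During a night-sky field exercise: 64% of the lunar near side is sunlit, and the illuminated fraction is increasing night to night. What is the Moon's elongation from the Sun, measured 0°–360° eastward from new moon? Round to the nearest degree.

106°

From f = (1 − cos θ)/2: cos θ = 1 − 2×0.64 = -0.280; arccos → 106.3°.
Waxing ⇒ before full, so θ = 106.3°.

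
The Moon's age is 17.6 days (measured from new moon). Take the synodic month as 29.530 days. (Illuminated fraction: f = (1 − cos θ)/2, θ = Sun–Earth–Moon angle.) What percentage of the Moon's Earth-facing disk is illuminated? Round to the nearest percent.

91%

The Moon has covered 17.6/29.530 of its cycle, so θ ≈ 360° × 17.6/29.530 = 214.6°.
cos 214.6° = (-0.824), so f = (1 − (-0.824))/2 = 0.912, so 91%.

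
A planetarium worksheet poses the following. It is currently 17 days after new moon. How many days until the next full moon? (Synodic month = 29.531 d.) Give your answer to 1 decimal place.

27.3 days

Full moon is 0.5 of the way through the cycle: age 0.5 × 29.531 = 14.765 d.
This lunation's full moon (14.765 d) has passed, so add one period: 44.296 − 17 = 27.296 days.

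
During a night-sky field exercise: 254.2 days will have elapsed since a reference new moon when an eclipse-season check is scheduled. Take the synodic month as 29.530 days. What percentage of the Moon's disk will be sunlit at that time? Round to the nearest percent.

89%

254.2/29.530 = 8.608 lunations, so 8 complete cycles and 17.96 d into the next.
The Moon has covered 17.96/29.530 of its cycle, so θ ≈ 360° × 17.96/29.530 = 219.0°.
Illuminated fraction = (1 − cos 219.0°)/2 = (1 − (-0.778))/2 ≈ 0.889, so 89%.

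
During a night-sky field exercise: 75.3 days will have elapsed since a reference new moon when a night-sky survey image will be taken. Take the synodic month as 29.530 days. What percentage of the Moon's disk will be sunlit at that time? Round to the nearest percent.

75.3/29.530 = 2.550 lunations, so 2 complete cycles and 16.24 d into the next.
Elongation θ = 360° × 16.24/29.530 ≈ 198.0°.
cos 198.0° = (-0.951), so f = (1 − (-0.951))/2 = 0.976, so 98%.

98%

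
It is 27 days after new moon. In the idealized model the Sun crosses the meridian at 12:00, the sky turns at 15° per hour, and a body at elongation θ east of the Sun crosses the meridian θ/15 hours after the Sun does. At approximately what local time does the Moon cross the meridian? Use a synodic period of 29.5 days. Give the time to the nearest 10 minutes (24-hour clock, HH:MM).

Elongation θ = 360° × 27/29.5 ≈ 329.5°.
At 15° of sky rotation per hour, 329.5° corresponds to a 21.97 h lag.
12:00 + 21.966 h ≈ 09:58 → 10:00 to the nearest ten minutes.

10:00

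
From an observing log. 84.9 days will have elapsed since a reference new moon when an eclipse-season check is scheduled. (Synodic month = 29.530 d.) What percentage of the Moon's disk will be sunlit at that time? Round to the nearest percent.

84.9 d spans 2 complete synodic months (2 × 29.530 = 59.06 d) plus 25.84 d.
Elongation θ = 360° × 25.84/29.530 ≈ 315.0°.
Illuminated fraction = (1 − cos 315.0°)/2 = (1 − 0.707)/2 ≈ 0.146, so 15%.

15%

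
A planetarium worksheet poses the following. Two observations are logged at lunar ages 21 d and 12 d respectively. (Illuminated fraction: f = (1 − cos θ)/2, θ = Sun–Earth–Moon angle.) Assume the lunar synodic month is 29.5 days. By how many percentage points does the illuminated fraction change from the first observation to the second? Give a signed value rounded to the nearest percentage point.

+30 pp

First observation: θ = 360°·21/29.5 = 256.3°, so f = 0.619.
Second observation: θ = 146.4°, f = 0.917.
Δf = 0.917 − 0.619 = +0.298, i.e. +30 pp.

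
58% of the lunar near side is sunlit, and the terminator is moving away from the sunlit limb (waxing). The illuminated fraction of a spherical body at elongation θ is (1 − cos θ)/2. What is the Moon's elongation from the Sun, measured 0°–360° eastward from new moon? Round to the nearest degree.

cos θ = 1 − 2f = -0.160, giving a principal value of 99.2°.
Before full moon the principal value applies: θ = 99.2°.

99°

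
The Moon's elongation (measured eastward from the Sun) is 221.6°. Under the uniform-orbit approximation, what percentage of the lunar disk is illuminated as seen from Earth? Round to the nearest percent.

87%

cos 221.6° = (-0.748), so f = (1 − (-0.748))/2 = 0.874, i.e. 87%.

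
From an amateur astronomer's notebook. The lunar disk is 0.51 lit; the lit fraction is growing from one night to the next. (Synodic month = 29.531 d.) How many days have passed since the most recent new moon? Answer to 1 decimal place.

Invert f = (1 − cos θ)/2 to get cos θ = 1 − 2(0.51) = -0.020, hence θ₀ = arccos -0.020 = 91.1°.
Waxing ⇒ before full, so θ = 91.1°.
That fraction of the synodic month is 91.1/360 × 29.531 d ≈ 7.48 d.

7.5 days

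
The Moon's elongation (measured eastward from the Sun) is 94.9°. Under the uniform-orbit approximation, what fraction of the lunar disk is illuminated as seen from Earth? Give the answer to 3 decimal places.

0.543

Half-versine of 94.9°: (1 − (-0.085))/2 = 0.543.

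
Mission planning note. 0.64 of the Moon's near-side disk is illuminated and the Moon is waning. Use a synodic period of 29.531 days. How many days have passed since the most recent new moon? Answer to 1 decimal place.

20.8 days

From f = (1 − cos θ)/2: cos θ = 1 − 2×0.64 = -0.280; arccos → 106.3°.
Waning ⇒ past full, so θ = 360° − 106.3° = 253.7°.
At 360°/29.531 d per day, 253.7° corresponds to 20.81 days.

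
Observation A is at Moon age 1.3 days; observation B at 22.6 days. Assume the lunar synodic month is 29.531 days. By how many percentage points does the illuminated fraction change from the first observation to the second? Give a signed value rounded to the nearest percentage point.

First observation: θ = 360°·1.3/29.531 = 15.8°, so f = 0.019.
Second observation: θ = 275.5°, f = 0.452.
Δf = 0.452 − 0.019 = +0.433, i.e. +43 pp.

+43 percentage points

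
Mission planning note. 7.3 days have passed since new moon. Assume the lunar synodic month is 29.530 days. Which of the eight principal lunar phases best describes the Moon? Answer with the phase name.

first quarter

θ ≈ 360° × 7.3/29.530 = 89°, which falls in the first quarter sector.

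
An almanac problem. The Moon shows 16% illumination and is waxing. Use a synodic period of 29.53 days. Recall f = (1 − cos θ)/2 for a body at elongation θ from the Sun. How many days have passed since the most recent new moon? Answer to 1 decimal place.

Invert f = (1 − cos θ)/2 to get cos θ = 1 − 2(0.16) = 0.680, hence θ₀ = arccos 0.680 = 47.2°.
Waxing ⇒ before full, so θ = 47.2°.
That fraction of the synodic month is 47.2/360 × 29.53 d ≈ 3.87 d.

3.9 days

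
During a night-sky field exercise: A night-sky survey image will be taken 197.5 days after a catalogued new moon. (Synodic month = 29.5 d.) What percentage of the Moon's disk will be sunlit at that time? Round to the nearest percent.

197.5/29.5 = 6.695 lunations, so 6 complete cycles and 20.50 d into the next.
Phase angle: θ = 360°·(20.50 d)/(29.5 d) = 250.2°.
Illuminated fraction = (1 − cos 250.2°)/2 = (1 − (-0.339))/2 ≈ 0.670, so 67%.

67%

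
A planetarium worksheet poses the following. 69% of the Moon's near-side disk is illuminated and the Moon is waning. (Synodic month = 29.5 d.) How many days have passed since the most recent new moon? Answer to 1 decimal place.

20.3 days

Invert f = (1 − cos θ)/2 to get cos θ = 1 − 2(0.69) = -0.380, hence θ₀ = arccos -0.380 = 112.3°.
Waning ⇒ past full, so θ = 360° − 112.3° = 247.7°.
That fraction of the synodic month is 247.7/360 × 29.5 d ≈ 20.29 d.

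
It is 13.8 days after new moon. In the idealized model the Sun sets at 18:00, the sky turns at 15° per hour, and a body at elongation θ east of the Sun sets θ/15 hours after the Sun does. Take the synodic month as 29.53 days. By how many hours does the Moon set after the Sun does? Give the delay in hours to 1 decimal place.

Elongation θ = 360° × 13.8/29.53 ≈ 168.2°.
At 15° of sky rotation per hour, 168.2° corresponds to a 11.22 h lag.
So the Moon sets 11.22 h after the Sun.

11.2 h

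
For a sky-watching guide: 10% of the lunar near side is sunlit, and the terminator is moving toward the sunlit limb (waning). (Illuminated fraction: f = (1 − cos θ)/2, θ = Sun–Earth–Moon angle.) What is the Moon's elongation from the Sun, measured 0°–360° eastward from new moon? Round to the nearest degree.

Invert f = (1 − cos θ)/2 to get cos θ = 1 − 2(0.10) = 0.800, hence θ₀ = arccos 0.800 = 36.9°.
A waning Moon lies in 180°–360°, so θ = 360° − 36.9° = 323.1°.

323°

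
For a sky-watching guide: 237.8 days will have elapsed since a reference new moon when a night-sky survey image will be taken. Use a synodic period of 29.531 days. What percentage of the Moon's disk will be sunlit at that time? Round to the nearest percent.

Reduce mod P: 237.8 − 8×29.531 = 1.55 d into the current lunation.
Elongation θ = 360° × 1.55/29.531 ≈ 18.9°.
With cos θ = 0.946, the lit fraction is (1 − 0.946)/2 ≈ 0.027, so 3%.

3%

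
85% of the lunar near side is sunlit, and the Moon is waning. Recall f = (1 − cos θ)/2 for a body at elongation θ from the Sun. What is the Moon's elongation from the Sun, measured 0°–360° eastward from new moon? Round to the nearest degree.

226°

From f = (1 − cos θ)/2: cos θ = 1 − 2×0.85 = -0.700; arccos → 134.4°.
A waning Moon lies in 180°–360°, so θ = 360° − 134.4° = 225.6°.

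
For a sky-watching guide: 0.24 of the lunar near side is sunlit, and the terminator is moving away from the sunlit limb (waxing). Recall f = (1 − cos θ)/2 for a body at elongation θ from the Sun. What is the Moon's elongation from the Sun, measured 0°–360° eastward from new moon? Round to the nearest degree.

cos θ = 1 − 2f = 0.520, giving a principal value of 58.7°.
The Moon is waxing (0°–180°), so θ = 58.7° directly.

59°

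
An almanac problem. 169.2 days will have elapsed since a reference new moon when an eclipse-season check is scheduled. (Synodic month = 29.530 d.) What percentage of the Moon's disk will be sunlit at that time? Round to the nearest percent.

56%

Reduce mod P: 169.2 − 5×29.530 = 21.55 d into the current lunation.
The Moon has covered 21.55/29.530 of its cycle, so θ ≈ 360° × 21.55/29.530 = 262.7°.
With cos θ = (-0.127), the lit fraction is (1 − (-0.127))/2 ≈ 0.563, so 56%.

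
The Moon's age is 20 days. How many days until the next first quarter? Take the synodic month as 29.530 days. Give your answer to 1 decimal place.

First quarter occurs at elongation 90°, i.e. at age 29.530 × 90/360 = 7.383 d.
Already past this cycle's first quarter; the next is at 7.383 + 29.530 = 36.913 d, so 36.913 − 20 = 16.913 days.

16.9 days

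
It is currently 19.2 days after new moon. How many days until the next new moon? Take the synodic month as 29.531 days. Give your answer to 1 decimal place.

The next new moon completes the synodic month: 29.531 − 19.2 = 10.331 days.

10.3 days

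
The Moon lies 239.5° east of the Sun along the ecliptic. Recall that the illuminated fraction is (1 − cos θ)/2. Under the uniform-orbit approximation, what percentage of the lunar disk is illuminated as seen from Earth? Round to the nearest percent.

75%

f = (1 − cos 239.5°)/2 = (1 − (-0.508))/2 ≈ 0.754, i.e. 75%.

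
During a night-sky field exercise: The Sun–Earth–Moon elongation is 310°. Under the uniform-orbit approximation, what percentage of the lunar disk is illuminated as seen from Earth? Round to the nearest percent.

18%

f = (1 − cos 310°)/2 = (1 − 0.643)/2 ≈ 0.179, i.e. 18%.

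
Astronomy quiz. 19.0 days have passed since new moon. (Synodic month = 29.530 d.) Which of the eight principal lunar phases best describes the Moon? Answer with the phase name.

waning gibbous

θ ≈ 360° × 19.0/29.530 = 232°, which falls in the waning gibbous sector.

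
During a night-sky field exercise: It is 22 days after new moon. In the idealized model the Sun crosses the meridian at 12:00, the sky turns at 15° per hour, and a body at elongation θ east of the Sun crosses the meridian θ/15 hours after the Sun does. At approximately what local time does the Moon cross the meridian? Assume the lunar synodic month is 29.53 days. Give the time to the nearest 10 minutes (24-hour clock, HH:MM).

05:50

The Moon has covered 22/29.53 of its cycle, so θ ≈ 360° × 22/29.53 = 268.2°.
Delay after the Sun = 268.2° / (15°/h) ≈ 17.88 h.
12:00 + 17.880 h ≈ 05:53 → 05:50 to the nearest ten minutes.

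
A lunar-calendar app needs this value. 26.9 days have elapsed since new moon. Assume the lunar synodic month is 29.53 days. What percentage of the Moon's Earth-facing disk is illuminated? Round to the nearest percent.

8%

Phase angle: θ = 360°·(26.9 d)/(29.53 d) = 327.9°.
Illuminated fraction = (1 − cos 327.9°)/2 = (1 − 0.847)/2 ≈ 0.076, so 8%.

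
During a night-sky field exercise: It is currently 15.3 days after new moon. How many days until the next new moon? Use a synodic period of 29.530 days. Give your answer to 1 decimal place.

The next new moon completes the synodic month: 29.530 − 15.3 = 14.230 days.

14.2 days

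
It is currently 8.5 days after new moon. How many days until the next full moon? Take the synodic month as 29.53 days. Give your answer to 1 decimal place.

Full moon occurs at elongation 180°, i.e. at age 29.53 × 180/360 = 14.765 d.
So 6.265 days remain (14.765 − 8.5).

6.3 days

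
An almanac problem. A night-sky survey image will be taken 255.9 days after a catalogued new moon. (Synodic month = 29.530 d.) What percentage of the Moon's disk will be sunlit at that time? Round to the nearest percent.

Reduce mod P: 255.9 − 8×29.530 = 19.66 d into the current lunation.
Elongation θ = 360° × 19.66/29.530 ≈ 239.7°.
Illuminated fraction = (1 − cos 239.7°)/2 = (1 − (-0.505))/2 ≈ 0.752, so 75%.

75%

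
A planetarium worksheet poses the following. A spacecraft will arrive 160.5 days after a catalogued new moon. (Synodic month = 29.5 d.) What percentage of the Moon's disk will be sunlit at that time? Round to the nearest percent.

160.5/29.5 = 5.441 lunations, so 5 complete cycles and 13.00 d into the next.
Elongation θ = 360° × 13.00/29.5 ≈ 158.6°.
Illuminated fraction = (1 − cos 158.6°)/2 = (1 − (-0.931))/2 ≈ 0.966, so 97%.

97%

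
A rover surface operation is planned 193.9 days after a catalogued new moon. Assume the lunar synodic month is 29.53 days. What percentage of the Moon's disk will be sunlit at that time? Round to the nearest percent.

96%

Reduce mod P: 193.9 − 6×29.53 = 16.72 d into the current lunation.
The Moon has covered 16.72/29.53 of its cycle, so θ ≈ 360° × 16.72/29.53 = 203.8°.
cos 203.8° = (-0.915), so f = (1 − (-0.915))/2 = 0.957, so 96%.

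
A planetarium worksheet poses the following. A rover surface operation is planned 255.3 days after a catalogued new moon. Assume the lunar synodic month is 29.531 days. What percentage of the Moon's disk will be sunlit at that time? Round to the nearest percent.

81%

255.3 d spans 8 complete synodic months (8 × 29.531 = 236.25 d) plus 19.05 d.
Phase angle: θ = 360°·(19.05 d)/(29.531 d) = 232.3°.
cos 232.3° = (-0.612), so f = (1 − (-0.612))/2 = 0.806, so 81%.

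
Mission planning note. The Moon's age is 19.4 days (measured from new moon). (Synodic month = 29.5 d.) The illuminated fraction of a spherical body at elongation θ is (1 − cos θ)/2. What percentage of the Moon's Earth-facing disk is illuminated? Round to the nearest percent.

Phase angle: θ = 360°·(19.4 d)/(29.5 d) = 236.7°.
With cos θ = (-0.548), the lit fraction is (1 − (-0.548))/2 ≈ 0.774, so 77%.

77%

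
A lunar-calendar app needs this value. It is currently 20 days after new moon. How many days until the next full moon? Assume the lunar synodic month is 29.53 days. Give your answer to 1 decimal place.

24.3 days

Full moon occurs at elongation 180°, i.e. at age 29.53 × 180/360 = 14.765 d.
This lunation's full moon (14.765 d) has passed, so add one period: 44.295 − 20 = 24.295 days.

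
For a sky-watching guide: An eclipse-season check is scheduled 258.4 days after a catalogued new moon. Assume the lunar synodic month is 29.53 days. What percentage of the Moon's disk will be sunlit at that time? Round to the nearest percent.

258.4 d spans 8 complete synodic months (8 × 29.53 = 236.24 d) plus 22.16 d.
The Moon has covered 22.16/29.53 of its cycle, so θ ≈ 360° × 22.16/29.53 = 270.2°.
With cos θ = 0.003, the lit fraction is (1 − 0.003)/2 ≈ 0.499, so 50%.

50%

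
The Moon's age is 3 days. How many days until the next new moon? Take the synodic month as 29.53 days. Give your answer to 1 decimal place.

The next new moon completes the synodic month: 29.53 − 3 = 26.530 days.

26.5 days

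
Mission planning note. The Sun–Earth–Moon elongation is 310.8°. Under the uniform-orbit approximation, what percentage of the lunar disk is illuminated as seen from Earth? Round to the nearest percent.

f = (1 − cos 310.8°)/2 = (1 − 0.653)/2 ≈ 0.173, i.e. 17%.

17%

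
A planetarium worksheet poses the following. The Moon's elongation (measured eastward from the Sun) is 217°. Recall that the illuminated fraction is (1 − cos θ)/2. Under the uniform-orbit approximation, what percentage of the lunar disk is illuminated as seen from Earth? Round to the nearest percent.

90%

f = (1 − cos 217°)/2 = (1 − (-0.799))/2 ≈ 0.899, i.e. 90%.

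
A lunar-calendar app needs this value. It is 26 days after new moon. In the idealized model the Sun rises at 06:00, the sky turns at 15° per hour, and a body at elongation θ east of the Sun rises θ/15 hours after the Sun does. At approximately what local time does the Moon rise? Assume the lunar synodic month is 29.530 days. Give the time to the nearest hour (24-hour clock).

03:00

The Moon has covered 26/29.530 of its cycle, so θ ≈ 360° × 26/29.530 = 317.0°.
The Moon trails the Sun by θ/15 = 317.0/15 ≈ 21.13 hours.
06:00 + 21.13 h ≈ 03:08 → 03:00 to the nearest hour.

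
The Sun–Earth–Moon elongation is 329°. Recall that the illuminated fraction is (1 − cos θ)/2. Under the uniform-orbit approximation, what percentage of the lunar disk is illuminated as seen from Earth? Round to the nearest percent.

f = (1 − cos 329°)/2 = (1 − 0.857)/2 ≈ 0.071, i.e. 7%.

7%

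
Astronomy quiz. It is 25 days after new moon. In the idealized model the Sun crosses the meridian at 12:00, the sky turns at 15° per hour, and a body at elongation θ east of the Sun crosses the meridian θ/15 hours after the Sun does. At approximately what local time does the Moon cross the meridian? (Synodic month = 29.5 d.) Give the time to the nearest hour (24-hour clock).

Phase angle: θ = 360°·(25 d)/(29.5 d) = 305.1°.
The Moon trails the Sun by θ/15 = 305.1/15 ≈ 20.34 hours.
12:00 + 20.34 h ≈ 08:20 → 08:00 to the nearest hour.

08:00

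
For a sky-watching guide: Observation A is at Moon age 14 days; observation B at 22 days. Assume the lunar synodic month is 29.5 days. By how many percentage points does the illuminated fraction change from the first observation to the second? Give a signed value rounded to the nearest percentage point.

First observation: θ = 360°·14/29.5 = 170.8°, so f = 0.994.
Second observation: θ = 268.5°, f = 0.513.
Δf = 0.513 − 0.994 = -0.480, i.e. -48 pp.

-48 percentage points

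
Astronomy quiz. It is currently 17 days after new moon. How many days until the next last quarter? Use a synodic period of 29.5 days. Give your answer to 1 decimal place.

5.1 days

Last quarter is 0.75 of the way through the cycle: age 0.75 × 29.5 = 22.125 d.
So 5.125 days remain (22.125 − 17).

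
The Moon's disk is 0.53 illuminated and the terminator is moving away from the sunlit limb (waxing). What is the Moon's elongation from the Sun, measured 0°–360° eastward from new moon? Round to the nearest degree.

From f = (1 − cos θ)/2: cos θ = 1 − 2×0.53 = -0.060; arccos → 93.4°.
The Moon is waxing (0°–180°), so θ = 93.4° directly.

93°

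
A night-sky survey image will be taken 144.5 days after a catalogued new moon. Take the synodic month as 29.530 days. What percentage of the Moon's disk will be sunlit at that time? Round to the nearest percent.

144.5 d spans 4 complete synodic months (4 × 29.530 = 118.12 d) plus 26.38 d.
Phase angle: θ = 360°·(26.38 d)/(29.530 d) = 321.6°.
With cos θ = 0.784, the lit fraction is (1 − 0.784)/2 ≈ 0.108, so 11%.

11%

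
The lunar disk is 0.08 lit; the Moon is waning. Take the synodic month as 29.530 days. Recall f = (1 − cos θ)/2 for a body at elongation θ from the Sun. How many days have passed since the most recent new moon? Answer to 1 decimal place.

Invert f = (1 − cos θ)/2 to get cos θ = 1 − 2(0.08) = 0.840, hence θ₀ = arccos 0.840 = 32.9°.
Waning ⇒ past full, so θ = 360° − 32.9° = 327.1°.
Age = 29.530 × 327.1°/360° ≈ 26.83 days.

26.8 days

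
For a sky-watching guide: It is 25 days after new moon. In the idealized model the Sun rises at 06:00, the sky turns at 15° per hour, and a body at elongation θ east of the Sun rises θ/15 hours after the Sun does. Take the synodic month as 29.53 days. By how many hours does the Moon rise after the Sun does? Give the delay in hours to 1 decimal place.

20.3 h

The Moon has covered 25/29.53 of its cycle, so θ ≈ 360° × 25/29.53 = 304.8°.
At 15° of sky rotation per hour, 304.8° corresponds to a 20.32 h lag.
So the Moon rises 20.32 h after the Sun.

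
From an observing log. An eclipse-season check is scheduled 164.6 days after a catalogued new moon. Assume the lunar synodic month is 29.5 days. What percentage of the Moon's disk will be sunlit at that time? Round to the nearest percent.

164.6 d spans 5 complete synodic months (5 × 29.5 = 147.50 d) plus 17.10 d.
Phase angle: θ = 360°·(17.10 d)/(29.5 d) = 208.7°.
Illuminated fraction = (1 − cos 208.7°)/2 = (1 − (-0.877))/2 ≈ 0.939, so 94%.

94%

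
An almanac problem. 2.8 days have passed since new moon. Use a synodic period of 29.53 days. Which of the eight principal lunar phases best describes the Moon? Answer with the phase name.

waxing crescent

θ ≈ 360° × 2.8/29.53 = 34°, which falls in the waxing crescent sector.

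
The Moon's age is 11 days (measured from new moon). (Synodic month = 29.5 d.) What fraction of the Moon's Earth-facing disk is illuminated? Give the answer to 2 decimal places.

0.85

The Moon has covered 11/29.5 of its cycle, so θ ≈ 360° × 11/29.5 = 134.2°.
Illuminated fraction = (1 − cos 134.2°)/2 = (1 − (-0.698))/2 ≈ 0.849.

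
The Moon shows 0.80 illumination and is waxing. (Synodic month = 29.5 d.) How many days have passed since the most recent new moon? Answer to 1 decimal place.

cos θ = 1 − 2f = -0.600, giving a principal value of 126.9°.
Before full moon the principal value applies: θ = 126.9°.
At 360°/29.5 d per day, 126.9° corresponds to 10.40 days.

10.4 days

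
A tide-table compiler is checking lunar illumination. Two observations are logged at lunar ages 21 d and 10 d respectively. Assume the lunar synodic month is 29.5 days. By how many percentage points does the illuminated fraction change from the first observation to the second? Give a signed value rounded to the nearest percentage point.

First observation: θ = 360°·21/29.5 = 256.3°, so f = 0.619.
Second observation: θ = 122.0°, f = 0.765.
Δf = 0.765 − 0.619 = +0.147, i.e. +15 pp.

+15 percentage points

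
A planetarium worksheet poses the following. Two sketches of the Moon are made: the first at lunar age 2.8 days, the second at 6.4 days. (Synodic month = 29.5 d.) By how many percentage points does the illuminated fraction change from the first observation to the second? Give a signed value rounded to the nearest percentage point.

+31 percentage points

First observation: θ = 360°·2.8/29.5 = 34.2°, so f = 0.086.
Second observation: θ = 78.1°, f = 0.397.
Δf = 0.397 − 0.086 = +0.311, i.e. +31 pp.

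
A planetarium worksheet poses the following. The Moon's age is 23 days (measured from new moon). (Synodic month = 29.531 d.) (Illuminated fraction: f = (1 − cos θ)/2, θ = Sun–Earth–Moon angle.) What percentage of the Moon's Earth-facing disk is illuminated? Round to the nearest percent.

Elongation θ = 360° × 23/29.531 ≈ 280.4°.
With cos θ = 0.180, the lit fraction is (1 − 0.180)/2 ≈ 0.410, so 41%.

41%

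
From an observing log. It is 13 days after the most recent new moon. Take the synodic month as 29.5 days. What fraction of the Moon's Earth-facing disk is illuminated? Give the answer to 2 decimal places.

0.97

Elongation θ = 360° × 13/29.5 ≈ 158.6°.
With cos θ = (-0.931), the lit fraction is (1 − (-0.931))/2 ≈ 0.966.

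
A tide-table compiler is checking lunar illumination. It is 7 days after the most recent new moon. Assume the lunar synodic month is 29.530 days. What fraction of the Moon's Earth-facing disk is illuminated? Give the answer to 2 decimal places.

0.46

Phase angle: θ = 360°·(7 d)/(29.530 d) = 85.3°.
With cos θ = 0.081, the lit fraction is (1 − 0.081)/2 ≈ 0.459.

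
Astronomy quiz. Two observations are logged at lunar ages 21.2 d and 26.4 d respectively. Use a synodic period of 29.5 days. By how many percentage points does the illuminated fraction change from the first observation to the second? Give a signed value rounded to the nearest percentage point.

-49 percentage points

θ₁ = 360° × 21.2/29.5 = 258.7°, f₁ = (1 − cos θ₁)/2 = 0.598.
θ₂ = 360° × 26.4/29.5 = 322.2°, f₂ = (1 − cos θ₂)/2 = 0.105.
Change = f₂ − f₁ = -0.493 → -49 percentage points.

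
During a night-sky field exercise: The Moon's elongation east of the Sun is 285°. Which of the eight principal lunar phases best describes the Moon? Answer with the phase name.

The last quarter sector spans roughly 248°–292°; 285° falls inside it.

last quarter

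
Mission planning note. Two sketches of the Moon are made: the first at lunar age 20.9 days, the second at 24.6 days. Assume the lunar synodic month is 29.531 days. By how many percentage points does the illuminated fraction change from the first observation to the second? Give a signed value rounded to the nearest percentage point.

-38 percentage points

First observation: θ = 360°·20.9/29.531 = 254.8°, so f = 0.631.
Second observation: θ = 299.9°, f = 0.251.
Δf = 0.251 − 0.631 = -0.380, i.e. -38 pp.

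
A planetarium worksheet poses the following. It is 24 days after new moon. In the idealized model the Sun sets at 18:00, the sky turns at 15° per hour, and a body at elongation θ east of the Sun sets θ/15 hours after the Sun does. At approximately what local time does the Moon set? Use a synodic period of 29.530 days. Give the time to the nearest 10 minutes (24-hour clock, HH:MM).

Elongation θ = 360° × 24/29.530 ≈ 292.6°.
The Moon trails the Sun by θ/15 = 292.6/15 ≈ 19.51 hours.
18:00 + 19.506 h ≈ 13:30 → 13:30 to the nearest ten minutes.

13:30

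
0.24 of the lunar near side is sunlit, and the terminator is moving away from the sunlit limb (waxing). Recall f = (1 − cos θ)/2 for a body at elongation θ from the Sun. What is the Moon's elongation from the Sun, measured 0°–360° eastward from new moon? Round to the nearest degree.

cos θ = 1 − 2f = 0.520, giving a principal value of 58.7°.
Waxing ⇒ before full, so θ = 58.7°.

59°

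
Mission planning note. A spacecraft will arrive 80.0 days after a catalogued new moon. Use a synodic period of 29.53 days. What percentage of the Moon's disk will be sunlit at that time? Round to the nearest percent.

63%

80.0 d spans 2 complete synodic months (2 × 29.53 = 59.06 d) plus 20.94 d.
Phase angle: θ = 360°·(20.94 d)/(29.53 d) = 255.3°.
cos 255.3° = (-0.254), so f = (1 − (-0.254))/2 = 0.627, so 63%.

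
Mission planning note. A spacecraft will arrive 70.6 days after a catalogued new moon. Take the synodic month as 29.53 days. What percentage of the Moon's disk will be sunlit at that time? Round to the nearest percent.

89%

70.6/29.53 = 2.391 lunations, so 2 complete cycles and 11.54 d into the next.
Elongation θ = 360° × 11.54/29.53 ≈ 140.7°.
cos 140.7° = (-0.774), so f = (1 − (-0.774))/2 = 0.887, so 89%.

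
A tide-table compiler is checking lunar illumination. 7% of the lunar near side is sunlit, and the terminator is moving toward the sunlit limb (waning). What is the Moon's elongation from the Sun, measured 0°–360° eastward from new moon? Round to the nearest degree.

329°

From f = (1 − cos θ)/2: cos θ = 1 − 2×0.07 = 0.860; arccos → 30.7°.
A waning Moon lies in 180°–360°, so θ = 360° − 30.7° = 329.3°.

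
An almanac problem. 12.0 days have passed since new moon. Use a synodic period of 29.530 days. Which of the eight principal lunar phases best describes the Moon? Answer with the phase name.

waxing gibbous

At 12.0/29.530 of the cycle, θ ≈ 146° — the waxing gibbous range.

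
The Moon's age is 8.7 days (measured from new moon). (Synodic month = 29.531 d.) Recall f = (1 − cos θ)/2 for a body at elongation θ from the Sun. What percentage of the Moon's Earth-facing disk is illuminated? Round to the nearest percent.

64%

The Moon has covered 8.7/29.531 of its cycle, so θ ≈ 360° × 8.7/29.531 = 106.1°.
cos 106.1° = (-0.277), so f = (1 − (-0.277))/2 = 0.638, so 64%.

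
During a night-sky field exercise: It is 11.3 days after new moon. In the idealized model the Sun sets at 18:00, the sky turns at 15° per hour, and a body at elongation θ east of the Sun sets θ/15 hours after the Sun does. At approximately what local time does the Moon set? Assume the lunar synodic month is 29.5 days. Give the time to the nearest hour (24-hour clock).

Elongation θ = 360° × 11.3/29.5 ≈ 137.9°.
At 15° of sky rotation per hour, 137.9° corresponds to a 9.19 h lag.
18:00 + 9.19 h ≈ 03:12 → 03:00 to the nearest hour.

03:00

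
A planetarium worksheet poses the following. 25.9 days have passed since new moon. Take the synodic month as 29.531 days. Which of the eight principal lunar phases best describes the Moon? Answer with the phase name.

θ ≈ 360° × 25.9/29.531 = 316°, which falls in the waning crescent sector.

waning crescent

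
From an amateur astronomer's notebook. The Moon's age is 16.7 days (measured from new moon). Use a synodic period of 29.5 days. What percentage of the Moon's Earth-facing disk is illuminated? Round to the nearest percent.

96%

Elongation θ = 360° × 16.7/29.5 ≈ 203.8°.
cos 203.8° = (-0.915), so f = (1 − (-0.915))/2 = 0.957, so 96%.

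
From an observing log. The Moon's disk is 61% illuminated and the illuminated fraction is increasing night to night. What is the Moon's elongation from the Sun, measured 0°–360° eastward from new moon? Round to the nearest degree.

103°

cos θ = 1 − 2f = -0.220, giving a principal value of 102.7°.
Before full moon the principal value applies: θ = 102.7°.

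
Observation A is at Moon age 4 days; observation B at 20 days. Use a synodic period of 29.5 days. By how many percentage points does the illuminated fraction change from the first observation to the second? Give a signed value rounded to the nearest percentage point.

θ₁ = 360° × 4/29.5 = 48.8°, f₁ = (1 − cos θ₁)/2 = 0.171.
θ₂ = 360° × 20/29.5 = 244.1°, f₂ = (1 − cos θ₂)/2 = 0.719.
Change = f₂ − f₁ = +0.548 → +55 percentage points.

+55 percentage points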